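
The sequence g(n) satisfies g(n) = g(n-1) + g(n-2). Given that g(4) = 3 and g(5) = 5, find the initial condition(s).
Work backwards using g(k) = g(k+2) - g(k+1):
g(3) = g(5) - g(4) = 5 - 3 = 2
g(2) = g(4) - g(3) = 3 - 2 = 1
g(1) = g(3) - g(2) = 2 - 1 = 1
g(0) = g(2) - g(1) = 1 - 1 = 0

g(0) = 0, g(1) = 1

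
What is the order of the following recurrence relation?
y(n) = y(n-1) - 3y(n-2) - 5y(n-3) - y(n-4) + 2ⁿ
The order is the largest lag k for which y(n-k) appears. Here the deepest term is y(n-4) (the 2ⁿ term is non-homogeneous and does not affect the order), so the order is 4.

Order 4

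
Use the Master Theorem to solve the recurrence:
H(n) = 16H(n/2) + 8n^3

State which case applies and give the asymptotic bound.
Master Theorem template: H(n) = a·H(n/b) + f(n).
Here: a=16, b=2, f(n)=8n^3
Compute log_b(a) = log_2(16) = 4.
f(n) = 8n^3 = O(n^(4-ε)) with ε = 1. Case 1: H(n) = Θ(n^log_b(a)) = Θ(n^4).

Case 1: H(n) = Θ(n^4)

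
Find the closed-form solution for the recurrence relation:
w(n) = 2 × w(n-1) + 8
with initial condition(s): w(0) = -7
Recurrence: w(n) = 2 × w(n-1) + 8, initial: w(0) = -7.
Try w(n) = A·2ⁿ + C. Substituting: A·2ⁿ + C = 2(A·2ⁿ⁻¹ + C) + 8 = A·2ⁿ + 2C + 8, so C = 2C + 8, giving C = -8. Then w(0) = A - 8 = -7 gives A = 1.

w(n) = 2ⁿ - 8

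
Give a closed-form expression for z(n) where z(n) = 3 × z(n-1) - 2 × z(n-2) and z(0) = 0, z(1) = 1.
Recurrence: z(n) = 3 × z(n-1) - 2 × z(n-2), initial: z(0) = 0, z(1) = 1.
Characteristic equation: r² - 3r + 2 = 0, which factors as (r - 2)(r - 1) = 0, so r = 2, 1. General solution z(n) = A·2ⁿ + B·1ⁿ. From z(0) = 0: A + B = 0. From z(1) = 1: 2A + 1B = 1. Solving gives A = 1, B = -1.

z(n) = 2ⁿ - 1ⁿ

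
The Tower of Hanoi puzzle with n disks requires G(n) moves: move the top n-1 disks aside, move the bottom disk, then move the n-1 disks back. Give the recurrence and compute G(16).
Moving n disks = move the top n-1 disks aside (G(n-1) moves) + move the largest disk (1 move) + move the n-1 disks back on top (G(n-1) moves), so G(n) = 2G(n-1) + 1, with G(1) = 1 (a single disk takes one move).
First terms: 1, 3, 7, 15, 31, 63, … — each is one less than a power of 2. Indeed G(n) + 1 = 2(G(n-1) + 1) with G(1) + 1 = 2, so G(n) + 1 = 2ⁿ and G(n) = 2ⁿ - 1.
Hence G(16) = 2^16 - 1 = 65536 - 1 = 65535.

G(n) = 2G(n-1) + 1, G(1) = 1; G(16) = 65535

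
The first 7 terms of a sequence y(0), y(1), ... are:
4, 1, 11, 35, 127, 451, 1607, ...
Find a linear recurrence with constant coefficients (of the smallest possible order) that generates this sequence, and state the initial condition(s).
Look for the lowest-order linear relation among consecutive terms.
Observation: y(n) - 3·y(n-1) - (2)·y(n-2) = 0 holds for the shown terms, and no order-1 relation y(n) = α·y(n-1) + β fits.
Check at n=3: 3·11 + (2)·1 = 35. ✓

y(n) = 3y(n-1) + 2y(n-2), y(0) = 4, y(1) = 1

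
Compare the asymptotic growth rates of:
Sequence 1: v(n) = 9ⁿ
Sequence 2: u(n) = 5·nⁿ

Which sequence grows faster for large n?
Comparing growth rates:
Growth-rate hierarchy: log n ≺ any polynomial ≺ any exponential cⁿ (c>1) ≺ n! ≺ nⁿ.
super-exponential nⁿ dominates exponential base 9 asymptotically.

u(n) grows faster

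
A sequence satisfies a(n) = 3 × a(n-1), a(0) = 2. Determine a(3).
Computing step by step:
a(0) = 2
a(1) = 3 × 2 = 6
a(2) = 3 × 6 = 18
a(3) = 3 × 18 = 54

54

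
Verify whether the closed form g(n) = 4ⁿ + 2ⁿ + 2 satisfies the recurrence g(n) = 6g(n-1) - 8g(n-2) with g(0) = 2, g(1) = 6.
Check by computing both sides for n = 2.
From the recurrence with g(0) = 2, g(1) = 6:
  g(0) = 2, g(1) = 6, g(2) = 20
  so the recurrence gives g(2) = 20.
From the proposed closed form g(n) = 4ⁿ + 2ⁿ + 2:
  g(2) = 22.
The recurrence gives 20 but the closed form gives 22, so the closed form does not satisfy the recurrence.

No, the closed form is incorrect.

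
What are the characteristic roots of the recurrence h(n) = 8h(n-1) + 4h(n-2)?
Substitute h(n) = rⁿ and divide through by rⁿ⁻²: r² - 8r - 4 = 0
Discriminant: 8² + 4·4 = 80, not a perfect square, so by the quadratic formula r = (8 ± √80)/2.
General solution: h(n) = A·r₁ⁿ + B·r₂ⁿ where r₁,r₂ = (8 ± √80)/2

Characteristic: r² - 8r - 4 = 0, Roots: r = (8 ± √80)/2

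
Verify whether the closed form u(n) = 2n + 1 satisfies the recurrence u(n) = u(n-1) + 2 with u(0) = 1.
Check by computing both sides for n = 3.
From the recurrence with u(0) = 1:
  u(0) = 1, u(1) = 3, u(2) = 5, u(3) = 7
  so the recurrence gives u(3) = 7.
From the proposed closed form u(n) = 2n + 1:
  u(3) = 7.
Both sides give 7 at n = 3, and the initial condition(s) match, so the closed form is consistent.

Yes, the closed form is correct.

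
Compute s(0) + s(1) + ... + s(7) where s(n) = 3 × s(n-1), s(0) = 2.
Computing the sequence terms: 2, 6, 18, 54, 162, 486, 1458, 4374
Adding these values together:

6560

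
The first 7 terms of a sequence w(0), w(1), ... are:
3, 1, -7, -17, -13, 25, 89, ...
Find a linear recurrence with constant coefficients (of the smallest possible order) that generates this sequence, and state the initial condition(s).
Look for the lowest-order linear relation among consecutive terms.
Observation: w(n) - 2·w(n-1) - (-3)·w(n-2) = 0 holds for the shown terms, and no order-1 relation w(n) = α·w(n-1) + β fits.
Check at n=3: 2·-7 + (-3)·1 = -17. ✓

w(n) = 2w(n-1) - 3w(n-2), w(0) = 3, w(1) = 1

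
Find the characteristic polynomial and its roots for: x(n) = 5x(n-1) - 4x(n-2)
Substitute x(n) = rⁿ and divide through by rⁿ⁻²: r² - 5r + 4 = 0
Factor: (r - 1)(r - 4) = 0, so r = 1, 4.
General solution: x(n) = A·1ⁿ + B·4ⁿ

Characteristic: r² - 5r + 4 = 0, Roots: r = 1, 4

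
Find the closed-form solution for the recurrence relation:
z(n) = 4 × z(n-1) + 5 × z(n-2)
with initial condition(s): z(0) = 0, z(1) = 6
Recurrence: z(n) = 4 × z(n-1) + 5 × z(n-2), initial: z(0) = 0, z(1) = 6.
Characteristic equation: r² - 4r - 5 = 0, which factors as (r - 5)(r + 1) = 0, so r = 5, -1. General solution z(n) = A·5ⁿ + B·(-1)ⁿ. From z(0) = 0: A + B = 0. From z(1) = 6: 5A - 1B = 6. Solving gives A = 1, B = -1.

z(n) = 5ⁿ - (-1)ⁿ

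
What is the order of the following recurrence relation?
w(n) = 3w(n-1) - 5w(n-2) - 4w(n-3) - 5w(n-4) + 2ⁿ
The order is the largest lag k for which w(n-k) appears. Here the deepest term is w(n-4) (the 2ⁿ term is non-homogeneous and does not affect the order), so the order is 4.

Order 4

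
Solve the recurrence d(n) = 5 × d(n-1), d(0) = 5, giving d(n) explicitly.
Recurrence: d(n) = 5 × d(n-1), initial: d(0) = 5.
Each term is 5 times the previous, so this is geometric with ratio 5. After n steps: d(n) = d(0)·5ⁿ = 5·5ⁿ.

d(n) = 5·5ⁿ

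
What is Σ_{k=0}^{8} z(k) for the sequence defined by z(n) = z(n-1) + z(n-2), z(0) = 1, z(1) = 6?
Computing the sequence terms: 1, 6, 7, 13, 20, 33, 53, 86, 139
Adding these values together:

358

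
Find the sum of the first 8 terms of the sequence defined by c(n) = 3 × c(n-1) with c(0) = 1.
Computing the sequence terms: 1, 3, 9, 27, 81, 243, 729, 2187
Adding these values together:

3280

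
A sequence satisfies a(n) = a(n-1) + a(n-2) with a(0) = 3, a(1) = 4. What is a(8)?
Computing the sequence terms:
3, 4, 7, 11, 18, 29, 47, 76, 123

123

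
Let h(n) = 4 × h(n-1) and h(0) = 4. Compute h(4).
Computing step by step:
h(0) = 4
h(1) = 4 × 4 = 16
h(2) = 4 × 16 = 64
h(3) = 4 × 64 = 256
h(4) = 4 × 256 = 1024

1024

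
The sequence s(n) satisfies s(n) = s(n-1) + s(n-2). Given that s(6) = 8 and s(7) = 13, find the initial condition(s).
Work backwards using s(k) = s(k+2) - s(k+1):
s(5) = s(7) - s(6) = 13 - 8 = 5
s(4) = s(6) - s(5) = 8 - 5 = 3
s(3) = s(5) - s(4) = 5 - 3 = 2
s(2) = s(4) - s(3) = 3 - 2 = 1
s(1) = s(3) - s(2) = 2 - 1 = 1
s(0) = s(2) - s(1) = 1 - 1 = 0

s(0) = 0, s(1) = 1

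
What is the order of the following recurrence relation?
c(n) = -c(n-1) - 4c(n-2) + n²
The order is the largest lag k for which c(n-k) appears. Here the deepest term is c(n-2) (the n² term is non-homogeneous and does not affect the order), so the order is 2.

Order 2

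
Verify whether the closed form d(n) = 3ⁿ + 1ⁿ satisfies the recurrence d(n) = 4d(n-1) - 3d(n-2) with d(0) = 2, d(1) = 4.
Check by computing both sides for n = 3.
From the recurrence with d(0) = 2, d(1) = 4:
  d(0) = 2, d(1) = 4, d(2) = 10, d(3) = 28
  so the recurrence gives d(3) = 28.
From the proposed closed form d(n) = 3ⁿ + 1ⁿ:
  d(3) = 28.
Both sides give 28 at n = 3, and the initial condition(s) match, so the closed form is consistent.

Yes, the closed form is correct.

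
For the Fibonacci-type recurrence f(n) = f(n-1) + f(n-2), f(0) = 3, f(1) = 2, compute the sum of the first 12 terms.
Computing the sequence terms: 3, 2, 5, 7, 12, 19, 31, 50, 81, 131, 212, 343
Adding these values together:

896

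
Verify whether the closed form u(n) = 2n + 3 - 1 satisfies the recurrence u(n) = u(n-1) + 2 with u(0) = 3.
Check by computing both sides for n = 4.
From the recurrence with u(0) = 3:
  u(0) = 3, u(1) = 5, u(2) = 7, u(3) = 9, u(4) = 11
  so the recurrence gives u(4) = 11.
From the proposed closed form u(n) = 2n + 3 - 1:
  u(4) = 10.
The recurrence gives 11 but the closed form gives 10, so the closed form does not satisfy the recurrence.

No, the closed form is incorrect.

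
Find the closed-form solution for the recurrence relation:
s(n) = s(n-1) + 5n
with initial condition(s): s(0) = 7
Recurrence: s(n) = s(n-1) + 5n, initial: s(0) = 7.
Telescoping: s(n) = s(0) + 5·Σᵢ₌₁ⁿ i = 7 + 5·n(n+1)/2.

s(n) = 5·n(n+1)/2 + 7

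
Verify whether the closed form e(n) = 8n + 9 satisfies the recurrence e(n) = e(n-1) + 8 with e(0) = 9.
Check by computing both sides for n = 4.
From the recurrence with e(0) = 9:
  e(0) = 9, e(1) = 17, e(2) = 25, e(3) = 33, e(4) = 41
  so the recurrence gives e(4) = 41.
From the proposed closed form e(n) = 8n + 9:
  e(4) = 41.
Both sides give 41 at n = 4, and the initial condition(s) match, so the closed form is consistent.

Yes, the closed form is correct.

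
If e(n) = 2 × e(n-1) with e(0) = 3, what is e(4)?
Computing step by step:
e(0) = 3
e(1) = 2 × 3 = 6
e(2) = 2 × 6 = 12
e(3) = 2 × 12 = 24
e(4) = 2 × 24 = 48

48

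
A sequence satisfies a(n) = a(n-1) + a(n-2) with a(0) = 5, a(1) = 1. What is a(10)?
Computing the sequence terms:
5, 1, 6, 7, 13, 20, 33, 53, 86, 139, 225

225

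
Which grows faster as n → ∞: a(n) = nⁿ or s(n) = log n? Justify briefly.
Comparing growth rates:
Growth-rate hierarchy: log n ≺ any polynomial ≺ any exponential cⁿ (c>1) ≺ n! ≺ nⁿ.
super-exponential nⁿ dominates logarithmic asymptotically.

a(n) grows faster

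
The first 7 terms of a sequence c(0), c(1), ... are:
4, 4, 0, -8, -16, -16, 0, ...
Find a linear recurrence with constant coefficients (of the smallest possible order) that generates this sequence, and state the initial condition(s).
Look for the lowest-order linear relation among consecutive terms.
Observation: c(n) - 2·c(n-1) - (-2)·c(n-2) = 0 holds for the shown terms, and no order-1 relation c(n) = α·c(n-1) + β fits.
Check at n=3: 2·0 + (-2)·4 = -8. ✓

c(n) = 2c(n-1) - 2c(n-2), c(0) = 4, c(1) = 4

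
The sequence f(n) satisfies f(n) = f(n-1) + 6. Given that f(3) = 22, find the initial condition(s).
f(3) = f(0) + 3·6, so f(0) = 22 - 18 = 4.

f(0) = 4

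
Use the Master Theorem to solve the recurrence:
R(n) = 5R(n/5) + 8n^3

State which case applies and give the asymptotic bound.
Master Theorem template: R(n) = a·R(n/b) + f(n).
Here: a=5, b=5, f(n)=8n^3
Compute log_b(a) = log_5(5) = 1.
f(n) = 8n^3 = Ω(n^(1+ε)) with ε = 2, and the regularity condition holds (a·f(n/b) = (a/b^3)·f(n) with a/b^3 = 5^-2 < 1). Case 3: R(n) = Θ(f(n)) = Θ(n^3).

Case 3: R(n) = Θ(n^3)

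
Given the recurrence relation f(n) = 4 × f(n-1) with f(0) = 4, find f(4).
Computing step by step:
f(0) = 4
f(1) = 4 × 4 = 16
f(2) = 4 × 16 = 64
f(3) = 4 × 64 = 256
f(4) = 4 × 256 = 1024

1024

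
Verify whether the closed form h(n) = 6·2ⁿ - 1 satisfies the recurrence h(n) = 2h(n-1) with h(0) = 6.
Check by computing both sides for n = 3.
From the recurrence with h(0) = 6:
  h(0) = 6, h(1) = 12, h(2) = 24, h(3) = 48
  so the recurrence gives h(3) = 48.
From the proposed closed form h(n) = 6·2ⁿ - 1:
  h(3) = 47.
The recurrence gives 48 but the closed form gives 47, so the closed form does not satisfy the recurrence.

No, the closed form is incorrect.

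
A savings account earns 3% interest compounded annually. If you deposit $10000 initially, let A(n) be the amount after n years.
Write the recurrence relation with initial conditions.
Each year the balance grows by 3%, i.e. is multiplied by 1 + 3/100 = 1.03, so A(n) = 1.03 × A(n-1). The initial deposit gives A(0) = 10000.
Unrolling gives the closed form A(n) = 10000 × (1.03)ⁿ.

A(n) = 1.03 × A(n-1), A(0) = 10000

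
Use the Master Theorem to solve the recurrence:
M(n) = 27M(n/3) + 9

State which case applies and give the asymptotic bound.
Master Theorem template: M(n) = a·M(n/b) + f(n).
Here: a=27, b=3, f(n)=9
Compute log_b(a) = log_3(27) = 3.
f(n) = 9 = O(n^(3-ε)) with ε = 3. Case 1: M(n) = Θ(n^log_b(a)) = Θ(n^3).

Case 1: M(n) = Θ(n^3)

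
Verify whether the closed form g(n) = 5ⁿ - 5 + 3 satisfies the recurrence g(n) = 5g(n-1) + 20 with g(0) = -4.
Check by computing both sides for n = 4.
From the recurrence with g(0) = -4:
  g(0) = -4, g(1) = 0, g(2) = 20, g(3) = 120, g(4) = 620
  so the recurrence gives g(4) = 620.
From the proposed closed form g(n) = 5ⁿ - 5 + 3:
  g(4) = 623.
The recurrence gives 620 but the closed form gives 623, so the closed form does not satisfy the recurrence.

No, the closed form is incorrect.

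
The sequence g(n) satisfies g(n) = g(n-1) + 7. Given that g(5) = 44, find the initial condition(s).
g(5) = g(0) + 5·7, so g(0) = 44 - 35 = 9.

g(0) = 9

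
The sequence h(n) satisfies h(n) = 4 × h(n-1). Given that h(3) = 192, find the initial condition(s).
In general h(n) = 4ⁿ · h(0). At n = 3: h(0) = h(3) / 4^3 = 192 / 64 = 3.

h(0) = 3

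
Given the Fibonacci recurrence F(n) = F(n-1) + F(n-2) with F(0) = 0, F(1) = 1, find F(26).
Computing the sequence terms:
0, 1, 1, 2, 3, 5, 8, 13, 21, 34, 55, 89, 144, 233, 377, 610, 987, 1597, 2584, 4181, 6765, 10946, 17711, 28657, 46368, 75025, 121393

121393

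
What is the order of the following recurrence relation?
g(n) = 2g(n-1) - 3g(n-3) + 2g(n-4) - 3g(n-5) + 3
The order is the largest lag k for which g(n-k) appears. Here the deepest term is g(n-5) (the 3 term is non-homogeneous and does not affect the order), so the order is 5.

Order 5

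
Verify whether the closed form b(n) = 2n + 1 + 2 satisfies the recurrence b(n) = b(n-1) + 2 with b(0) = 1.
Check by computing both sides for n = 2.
From the recurrence with b(0) = 1:
  b(0) = 1, b(1) = 3, b(2) = 5
  so the recurrence gives b(2) = 5.
From the proposed closed form b(n) = 2n + 1 + 2:
  b(2) = 7.
The recurrence gives 5 but the closed form gives 7, so the closed form does not satisfy the recurrence.

No, the closed form is incorrect.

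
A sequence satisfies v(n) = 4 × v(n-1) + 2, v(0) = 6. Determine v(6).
Computing step by step:
v(0) = 6
v(1) = 4 × 6 + 2 = 26
v(2) = 4 × 26 + 2 = 106
v(3) = 4 × 106 + 2 = 426
v(4) = 4 × 426 + 2 = 1706
v(5) = 4 × 1706 + 2 = 6826
v(6) = 4 × 6826 + 2 = 27306

27306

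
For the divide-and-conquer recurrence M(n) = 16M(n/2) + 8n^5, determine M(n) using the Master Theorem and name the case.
Master Theorem template: M(n) = a·M(n/b) + f(n).
Here: a=16, b=2, f(n)=8n^5
Compute log_b(a) = log_2(16) = 4.
f(n) = 8n^5 = Ω(n^(4+ε)) with ε = 1, and the regularity condition holds (a·f(n/b) = (a/b^5)·f(n) with a/b^5 = 2^-1 < 1). Case 3: M(n) = Θ(f(n)) = Θ(n^5).

Case 3: M(n) = Θ(n^5)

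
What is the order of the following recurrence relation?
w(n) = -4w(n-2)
The order is the largest lag k for which w(n-k) appears. Here the deepest term is w(n-2), so the order is 2.

Order 2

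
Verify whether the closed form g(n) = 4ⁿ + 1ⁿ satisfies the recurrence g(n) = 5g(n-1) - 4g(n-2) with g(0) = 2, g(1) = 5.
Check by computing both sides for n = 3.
From the recurrence with g(0) = 2, g(1) = 5:
  g(0) = 2, g(1) = 5, g(2) = 17, g(3) = 65
  so the recurrence gives g(3) = 65.
From the proposed closed form g(n) = 4ⁿ + 1ⁿ:
  g(3) = 65.
Both sides give 65 at n = 3, and the initial condition(s) match, so the closed form is consistent.

Yes, the closed form is correct.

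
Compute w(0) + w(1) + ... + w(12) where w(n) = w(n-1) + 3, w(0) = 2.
Computing the sequence terms: 2, 5, 8, 11, 14, 17, 20, 23, 26, 29, 32, 35, 38
Adding these values together:

260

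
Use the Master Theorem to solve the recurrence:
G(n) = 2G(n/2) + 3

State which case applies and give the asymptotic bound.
Master Theorem template: G(n) = a·G(n/b) + f(n).
Here: a=2, b=2, f(n)=3
Compute log_b(a) = log_2(2) = 1.
f(n) = 3 = O(n^(1-ε)) with ε = 1. Case 1: G(n) = Θ(n^log_b(a)) = Θ(n).

Case 1: G(n) = Θ(n)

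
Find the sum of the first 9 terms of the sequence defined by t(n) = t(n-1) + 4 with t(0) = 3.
Computing the sequence terms: 3, 7, 11, 15, 19, 23, 27, 31, 35
Adding these values together:

171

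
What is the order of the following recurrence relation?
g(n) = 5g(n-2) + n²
The order is the largest lag k for which g(n-k) appears. Here the deepest term is g(n-2) (the n² term is non-homogeneous and does not affect the order), so the order is 2.

Order 2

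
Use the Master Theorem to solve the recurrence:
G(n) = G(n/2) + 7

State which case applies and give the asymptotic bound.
Master Theorem template: G(n) = a·G(n/b) + f(n).
Here: a=1, b=2, f(n)=7
Compute log_b(a) = log_2(1) = 0.
f(n) = 7 = Θ(1). Case 2: G(n) = Θ(log n).

Case 2: G(n) = Θ(log n)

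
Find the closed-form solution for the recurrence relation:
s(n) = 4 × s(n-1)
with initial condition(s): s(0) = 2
Recurrence: s(n) = 4 × s(n-1), initial: s(0) = 2.
Each term is 4 times the previous, so this is geometric with ratio 4. After n steps: s(n) = s(0)·4ⁿ = 2·4ⁿ.

s(n) = 2·4ⁿ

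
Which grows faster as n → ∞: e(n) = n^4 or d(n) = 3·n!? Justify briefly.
Comparing growth rates:
Growth-rate hierarchy: log n ≺ any polynomial ≺ any exponential cⁿ (c>1) ≺ n! ≺ nⁿ.
factorial dominates polynomial degree 4 asymptotically.

d(n) grows faster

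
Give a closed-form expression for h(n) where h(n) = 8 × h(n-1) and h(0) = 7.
Recurrence: h(n) = 8 × h(n-1), initial: h(0) = 7.
Each term is 8 times the previous, so this is geometric with ratio 8. After n steps: h(n) = h(0)·8ⁿ = 7·8ⁿ.

h(n) = 7·8ⁿ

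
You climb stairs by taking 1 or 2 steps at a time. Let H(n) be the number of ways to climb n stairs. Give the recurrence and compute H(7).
Condition on the size of the last step (1 to 2): before it there were n-1, …, n-2 stairs climbed, and these cases are disjoint, so H(n) = H(n-1) + H(n-2) (Fibonacci-type sequence).
Initial conditions by direct count (compositions of i into parts ≤ 2): H(1) = 1; H(2) = 2.
Iterating the recurrence: H(3) = 3, H(4) = 5, H(5) = 8, H(6) = 13, H(7) = 21.

H(n) = H(n-1) + H(n-2), H(1) = 1, H(2) = 2; H(7) = 21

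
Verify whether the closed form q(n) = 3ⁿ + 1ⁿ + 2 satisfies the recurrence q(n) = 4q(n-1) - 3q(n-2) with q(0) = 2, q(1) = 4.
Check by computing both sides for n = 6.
From the recurrence with q(0) = 2, q(1) = 4:
  q(0) = 2, q(1) = 4, q(2) = 10, q(3) = 28, q(4) = 82, q(5) = 244, q(6) = 730
  so the recurrence gives q(6) = 730.
From the proposed closed form q(n) = 3ⁿ + 1ⁿ + 2:
  q(6) = 732.
The recurrence gives 730 but the closed form gives 732, so the closed form does not satisfy the recurrence.

No, the closed form is incorrect.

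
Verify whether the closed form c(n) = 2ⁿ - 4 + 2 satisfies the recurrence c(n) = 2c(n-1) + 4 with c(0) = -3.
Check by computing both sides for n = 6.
From the recurrence with c(0) = -3:
  c(0) = -3, c(1) = -2, c(2) = 0, c(3) = 4, c(4) = 12, c(5) = 28, c(6) = 60
  so the recurrence gives c(6) = 60.
From the proposed closed form c(n) = 2ⁿ - 4 + 2:
  c(6) = 62.
The recurrence gives 60 but the closed form gives 62, so the closed form does not satisfy the recurrence.

No, the closed form is incorrect.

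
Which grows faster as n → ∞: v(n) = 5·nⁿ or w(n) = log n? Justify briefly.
Comparing growth rates:
Growth-rate hierarchy: log n ≺ any polynomial ≺ any exponential cⁿ (c>1) ≺ n! ≺ nⁿ.
super-exponential nⁿ dominates logarithmic asymptotically.

v(n) grows faster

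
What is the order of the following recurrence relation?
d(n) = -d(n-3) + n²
The order is the largest lag k for which d(n-k) appears. Here the deepest term is d(n-3) (the n² term is non-homogeneous and does not affect the order), so the order is 3.

Order 3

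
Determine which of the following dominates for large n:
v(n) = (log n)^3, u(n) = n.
Comparing growth rates:
Growth-rate hierarchy: log n ≺ any polynomial ≺ any exponential cⁿ (c>1) ≺ n! ≺ nⁿ.
polynomial degree 1 dominates polylogarithmic (log n)^3 asymptotically.

u(n) grows faster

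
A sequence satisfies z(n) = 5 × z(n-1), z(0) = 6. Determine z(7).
Computing step by step:
z(0) = 6
z(1) = 5 × 6 = 30
z(2) = 5 × 30 = 150
z(3) = 5 × 150 = 750
z(4) = 5 × 750 = 3750
z(5) = 5 × 3750 = 18750
z(6) = 5 × 18750 = 93750
z(7) = 5 × 93750 = 468750

468750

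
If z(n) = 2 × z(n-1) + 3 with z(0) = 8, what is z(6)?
Computing step by step:
z(0) = 8
z(1) = 2 × 8 + 3 = 19
z(2) = 2 × 19 + 3 = 41
z(3) = 2 × 41 + 3 = 85
z(4) = 2 × 85 + 3 = 173
z(5) = 2 × 173 + 3 = 349
z(6) = 2 × 349 + 3 = 701

701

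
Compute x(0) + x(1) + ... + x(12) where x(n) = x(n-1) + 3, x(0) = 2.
Computing the sequence terms: 2, 5, 8, 11, 14, 17, 20, 23, 26, 29, 32, 35, 38
Adding these values together:

260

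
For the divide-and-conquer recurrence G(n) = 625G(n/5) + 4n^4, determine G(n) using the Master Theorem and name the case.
Master Theorem template: G(n) = a·G(n/b) + f(n).
Here: a=625, b=5, f(n)=4n^4
Compute log_b(a) = log_5(625) = 4.
f(n) = 4n^4 = Θ(n^4). Case 2: G(n) = Θ(n^4 log n).

Case 2: G(n) = Θ(n^4 log n)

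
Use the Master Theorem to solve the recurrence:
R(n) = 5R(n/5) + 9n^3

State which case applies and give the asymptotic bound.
Master Theorem template: R(n) = a·R(n/b) + f(n).
Here: a=5, b=5, f(n)=9n^3
Compute log_b(a) = log_5(5) = 1.
f(n) = 9n^3 = Ω(n^(1+ε)) with ε = 2, and the regularity condition holds (a·f(n/b) = (a/b^3)·f(n) with a/b^3 = 5^-2 < 1). Case 3: R(n) = Θ(f(n)) = Θ(n^3).

Case 3: R(n) = Θ(n^3)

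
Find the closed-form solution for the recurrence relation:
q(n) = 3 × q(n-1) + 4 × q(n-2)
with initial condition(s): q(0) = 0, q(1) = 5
Recurrence: q(n) = 3 × q(n-1) + 4 × q(n-2), initial: q(0) = 0, q(1) = 5.
Characteristic equation: r² - 3r - 4 = 0, which factors as (r - 4)(r + 1) = 0, so r = 4, -1. General solution q(n) = A·4ⁿ + B·(-1)ⁿ. From q(0) = 0: A + B = 0. From q(1) = 5: 4A - 1B = 5. Solving gives A = 1, B = -1.

q(n) = 4ⁿ - (-1)ⁿ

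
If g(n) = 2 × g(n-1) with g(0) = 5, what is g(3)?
Computing step by step:
g(0) = 5
g(1) = 2 × 5 = 10
g(2) = 2 × 10 = 20
g(3) = 2 × 20 = 40

40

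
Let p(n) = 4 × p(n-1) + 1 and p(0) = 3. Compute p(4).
Computing step by step:
p(0) = 3
p(1) = 4 × 3 + 1 = 13
p(2) = 4 × 13 + 1 = 53
p(3) = 4 × 53 + 1 = 213
p(4) = 4 × 213 + 1 = 853

853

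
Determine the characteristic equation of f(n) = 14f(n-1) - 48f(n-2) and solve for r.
Substitute f(n) = rⁿ and divide through by rⁿ⁻²: r² - 14r + 48 = 0
Factor: (r - 6)(r - 8) = 0, so r = 6, 8.
General solution: f(n) = A·6ⁿ + B·8ⁿ

Characteristic: r² - 14r + 48 = 0, Roots: r = 6, 8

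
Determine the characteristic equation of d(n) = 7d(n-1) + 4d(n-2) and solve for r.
Substitute d(n) = rⁿ and divide through by rⁿ⁻²: r² - 7r - 4 = 0
Discriminant: 7² + 4·4 = 65, not a perfect square, so by the quadratic formula r = (7 ± √65)/2.
General solution: d(n) = A·r₁ⁿ + B·r₂ⁿ where r₁,r₂ = (7 ± √65)/2

Characteristic: r² - 7r - 4 = 0, Roots: r = (7 ± √65)/2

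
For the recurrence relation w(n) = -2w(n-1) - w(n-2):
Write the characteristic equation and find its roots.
Substitute w(n) = rⁿ and divide through by rⁿ⁻²: r² + 2r + 1 = 0
Factor: (r + 1)² = 0, so r = -1 (double root).
General solution: w(n) = (A + Bn)·(-1)ⁿ

Characteristic: r² + 2r + 1 = 0, Roots: r = -1 (double root)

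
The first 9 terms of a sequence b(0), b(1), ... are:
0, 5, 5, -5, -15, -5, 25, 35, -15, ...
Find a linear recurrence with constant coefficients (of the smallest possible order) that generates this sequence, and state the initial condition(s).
Look for the lowest-order linear relation among consecutive terms.
Observation: b(n) - 1·b(n-1) - (-2)·b(n-2) = 0 holds for the shown terms, and no order-1 relation b(n) = α·b(n-1) + β fits.
Check at n=3: 1·5 + (-2)·5 = -5. ✓

b(n) = b(n-1) - 2b(n-2), b(0) = 0, b(1) = 5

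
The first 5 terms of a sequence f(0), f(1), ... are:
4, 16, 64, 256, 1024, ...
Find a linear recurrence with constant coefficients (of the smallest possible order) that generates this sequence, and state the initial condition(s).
Look for the lowest-order linear relation among consecutive terms.
Observation: each term is 4× the previous.
Check at n=2: 4·16 = 64. ✓

f(n) = 4 × f(n-1), f(0) = 4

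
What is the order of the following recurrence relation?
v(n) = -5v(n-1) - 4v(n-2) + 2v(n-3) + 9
The order is the largest lag k for which v(n-k) appears. Here the deepest term is v(n-3) (the 9 term is non-homogeneous and does not affect the order), so the order is 3.

Order 3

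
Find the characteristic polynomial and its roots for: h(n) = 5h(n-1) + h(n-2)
Substitute h(n) = rⁿ and divide through by rⁿ⁻²: r² - 5r - 1 = 0
Discriminant: 5² + 4·1 = 29, not a perfect square, so by the quadratic formula r = (5 ± √29)/2.
General solution: h(n) = A·r₁ⁿ + B·r₂ⁿ where r₁,r₂ = (5 ± √29)/2

Characteristic: r² - 5r - 1 = 0, Roots: r = (5 ± √29)/2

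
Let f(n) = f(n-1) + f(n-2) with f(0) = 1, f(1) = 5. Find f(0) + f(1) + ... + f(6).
Computing the sequence terms: 1, 5, 6, 11, 17, 28, 45
Adding these values together:

113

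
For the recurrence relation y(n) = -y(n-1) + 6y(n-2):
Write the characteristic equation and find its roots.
Substitute y(n) = rⁿ and divide through by rⁿ⁻²: r² + r - 6 = 0
Factor: (r + 3)(r - 2) = 0, so r = -3, 2.
General solution: y(n) = A·(-3)ⁿ + B·2ⁿ

Characteristic: r² + r - 6 = 0, Roots: r = -3, 2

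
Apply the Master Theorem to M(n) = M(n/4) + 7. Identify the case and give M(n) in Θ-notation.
Master Theorem template: M(n) = a·M(n/b) + f(n).
Here: a=1, b=4, f(n)=7
Compute log_b(a) = log_4(1) = 0.
f(n) = 7 = Θ(1). Case 2: M(n) = Θ(log n).

Case 2: M(n) = Θ(log n)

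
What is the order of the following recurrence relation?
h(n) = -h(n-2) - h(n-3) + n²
The order is the largest lag k for which h(n-k) appears. Here the deepest term is h(n-3) (the n² term is non-homogeneous and does not affect the order), so the order is 3.

Order 3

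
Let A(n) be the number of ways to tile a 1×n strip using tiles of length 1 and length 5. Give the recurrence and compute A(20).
Condition on the last tile: it has length 1 (leaving a 1×(n-1) strip) or length 5 (leaving a 1×(n-5) strip), so A(n) = A(n-1) + A(n-5) (order-5 linear recurrence).
For 0 ≤ i < 5 only unit tiles fit, so A(i) = 1.
Iterating the recurrence: A(5) = 2, A(6) = 3, A(7) = 4, A(8) = 5, A(9) = 6, A(10) = 8, A(11) = 11, A(12) = 15, A(13) = 20, A(14) = 26, A(15) = 34, A(16) = 45, A(17) = 60, A(18) = 80, A(19) = 106, A(20) = 140.

A(n) = A(n-1) + A(n-5), with A(i) = 1 for 0 ≤ i < 5; A(20) = 140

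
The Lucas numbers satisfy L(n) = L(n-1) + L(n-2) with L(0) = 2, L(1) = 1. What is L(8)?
Computing the sequence terms:
2, 1, 3, 4, 7, 11, 18, 29, 47

47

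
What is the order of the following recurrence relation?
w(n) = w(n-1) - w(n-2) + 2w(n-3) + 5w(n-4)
The order is the largest lag k for which w(n-k) appears. Here the deepest term is w(n-4), so the order is 4.

Order 4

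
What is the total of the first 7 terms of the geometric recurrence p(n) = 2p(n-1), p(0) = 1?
Computing the sequence terms: 1, 2, 4, 8, 16, 32, 64
Adding these values together:

127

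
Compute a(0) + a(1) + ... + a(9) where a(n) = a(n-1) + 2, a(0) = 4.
Computing the sequence terms: 4, 6, 8, 10, 12, 14, 16, 18, 20, 22
Adding these values together:

130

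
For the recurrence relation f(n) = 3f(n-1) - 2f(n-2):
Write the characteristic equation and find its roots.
Substitute f(n) = rⁿ and divide through by rⁿ⁻²: r² - 3r + 2 = 0
Factor: (r - 2)(r - 1) = 0, so r = 2, 1.
General solution: f(n) = A·2ⁿ + B·1ⁿ

Characteristic: r² - 3r + 2 = 0, Roots: r = 2, 1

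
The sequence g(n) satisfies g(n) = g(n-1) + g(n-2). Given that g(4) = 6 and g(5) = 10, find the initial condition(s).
Work backwards using g(k) = g(k+2) - g(k+1):
g(3) = g(5) - g(4) = 10 - 6 = 4
g(2) = g(4) - g(3) = 6 - 4 = 2
g(1) = g(3) - g(2) = 4 - 2 = 2
g(0) = g(2) - g(1) = 2 - 2 = 0

g(0) = 0, g(1) = 2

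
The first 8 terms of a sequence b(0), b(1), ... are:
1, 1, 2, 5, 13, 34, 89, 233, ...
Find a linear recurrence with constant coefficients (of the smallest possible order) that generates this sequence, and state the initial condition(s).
Look for the lowest-order linear relation among consecutive terms.
Observation: b(n) - 3·b(n-1) - (-1)·b(n-2) = 0 holds for the shown terms, and no order-1 relation b(n) = α·b(n-1) + β fits.
Check at n=3: 3·2 + (-1)·1 = 5. ✓

b(n) = 3b(n-1) - b(n-2), b(0) = 1, b(1) = 1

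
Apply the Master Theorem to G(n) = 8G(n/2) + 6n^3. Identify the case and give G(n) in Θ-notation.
Master Theorem template: G(n) = a·G(n/b) + f(n).
Here: a=8, b=2, f(n)=6n^3
Compute log_b(a) = log_2(8) = 3.
f(n) = 6n^3 = Θ(n^3). Case 2: G(n) = Θ(n^3 log n).

Case 2: G(n) = Θ(n^3 log n)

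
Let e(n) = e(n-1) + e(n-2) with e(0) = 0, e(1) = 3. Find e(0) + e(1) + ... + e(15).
Computing the sequence terms: 0, 3, 3, 6, 9, 15, 24, 39, 63, 102, 165, 267, 432, 699, 1131, 1830
Adding these values together:

4788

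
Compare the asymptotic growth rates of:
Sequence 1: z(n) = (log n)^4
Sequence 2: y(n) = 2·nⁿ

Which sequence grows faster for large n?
Comparing growth rates:
Growth-rate hierarchy: log n ≺ any polynomial ≺ any exponential cⁿ (c>1) ≺ n! ≺ nⁿ.
super-exponential nⁿ dominates polylogarithmic (log n)^4 asymptotically.

y(n) grows faster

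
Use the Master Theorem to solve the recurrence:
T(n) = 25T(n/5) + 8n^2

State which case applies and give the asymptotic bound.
Master Theorem template: T(n) = a·T(n/b) + f(n).
Here: a=25, b=5, f(n)=8n^2
Compute log_b(a) = log_5(25) = 2.
f(n) = 8n^2 = Θ(n^2). Case 2: T(n) = Θ(n^2 log n).

Case 2: T(n) = Θ(n^2 log n)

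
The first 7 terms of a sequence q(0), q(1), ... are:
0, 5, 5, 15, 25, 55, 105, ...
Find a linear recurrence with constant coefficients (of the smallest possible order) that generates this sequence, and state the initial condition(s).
Look for the lowest-order linear relation among consecutive terms.
Observation: q(n) - 1·q(n-1) - (2)·q(n-2) = 0 holds for the shown terms, and no order-1 relation q(n) = α·q(n-1) + β fits.
Check at n=3: 1·5 + (2)·5 = 15. ✓

q(n) = q(n-1) + 2q(n-2), q(0) = 0, q(1) = 5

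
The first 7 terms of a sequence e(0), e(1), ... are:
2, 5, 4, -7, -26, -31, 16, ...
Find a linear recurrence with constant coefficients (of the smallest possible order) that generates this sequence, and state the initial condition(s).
Look for the lowest-order linear relation among consecutive terms.
Observation: e(n) - 2·e(n-1) - (-3)·e(n-2) = 0 holds for the shown terms, and no order-1 relation e(n) = α·e(n-1) + β fits.
Check at n=3: 2·4 + (-3)·5 = -7. ✓

e(n) = 2e(n-1) - 3e(n-2), e(0) = 2, e(1) = 5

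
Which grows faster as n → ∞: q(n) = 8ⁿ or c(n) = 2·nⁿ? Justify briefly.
Comparing growth rates:
Growth-rate hierarchy: log n ≺ any polynomial ≺ any exponential cⁿ (c>1) ≺ n! ≺ nⁿ.
super-exponential nⁿ dominates exponential base 8 asymptotically.

c(n) grows faster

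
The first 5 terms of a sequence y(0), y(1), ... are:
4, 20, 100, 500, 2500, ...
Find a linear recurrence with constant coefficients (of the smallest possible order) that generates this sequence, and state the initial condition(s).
Look for the lowest-order linear relation among consecutive terms.
Observation: each term is 5× the previous.
Check at n=2: 5·20 = 100. ✓

y(n) = 5 × y(n-1), y(0) = 4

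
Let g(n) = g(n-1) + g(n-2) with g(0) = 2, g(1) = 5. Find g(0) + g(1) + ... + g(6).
Computing the sequence terms: 2, 5, 7, 12, 19, 31, 50
Adding these values together:

126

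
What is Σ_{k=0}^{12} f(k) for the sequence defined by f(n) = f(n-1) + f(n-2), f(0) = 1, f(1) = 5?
Computing the sequence terms: 1, 5, 6, 11, 17, 28, 45, 73, 118, 191, 309, 500, 809
Adding these values together:

2113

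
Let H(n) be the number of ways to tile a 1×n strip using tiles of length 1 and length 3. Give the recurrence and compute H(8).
Condition on the last tile: it has length 1 (leaving a 1×(n-1) strip) or length 3 (leaving a 1×(n-3) strip), so H(n) = H(n-1) + H(n-3) (order-3 linear recurrence).
For 0 ≤ i < 3 only unit tiles fit, so H(i) = 1.
Iterating the recurrence: H(3) = 2, H(4) = 3, H(5) = 4, H(6) = 6, H(7) = 9, H(8) = 13.

H(n) = H(n-1) + H(n-3), with H(i) = 1 for 0 ≤ i < 3; H(8) = 13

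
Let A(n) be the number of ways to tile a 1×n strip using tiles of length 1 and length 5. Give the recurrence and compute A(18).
Condition on the last tile: it has length 1 (leaving a 1×(n-1) strip) or length 5 (leaving a 1×(n-5) strip), so A(n) = A(n-1) + A(n-5) (order-5 linear recurrence).
For 0 ≤ i < 5 only unit tiles fit, so A(i) = 1.
Iterating the recurrence: A(5) = 2, A(6) = 3, A(7) = 4, A(8) = 5, A(9) = 6, A(10) = 8, A(11) = 11, A(12) = 15, A(13) = 20, A(14) = 26, A(15) = 34, A(16) = 45, A(17) = 60, A(18) = 80.

A(n) = A(n-1) + A(n-5), with A(i) = 1 for 0 ≤ i < 5; A(18) = 80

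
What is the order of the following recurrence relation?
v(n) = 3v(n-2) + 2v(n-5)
The order is the largest lag k for which v(n-k) appears. Here the deepest term is v(n-5), so the order is 5.

Order 5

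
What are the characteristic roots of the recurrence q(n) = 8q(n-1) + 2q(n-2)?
Substitute q(n) = rⁿ and divide through by rⁿ⁻²: r² - 8r - 2 = 0
Discriminant: 8² + 4·2 = 72, not a perfect square, so by the quadratic formula r = (8 ± √72)/2.
General solution: q(n) = A·r₁ⁿ + B·r₂ⁿ where r₁,r₂ = (8 ± √72)/2

Characteristic: r² - 8r - 2 = 0, Roots: r = (8 ± √72)/2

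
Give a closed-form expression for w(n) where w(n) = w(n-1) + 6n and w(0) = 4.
Recurrence: w(n) = w(n-1) + 6n, initial: w(0) = 4.
Telescoping: w(n) = w(0) + 6·Σᵢ₌₁ⁿ i = 4 + 6·n(n+1)/2.

w(n) = 6·n(n+1)/2 + 4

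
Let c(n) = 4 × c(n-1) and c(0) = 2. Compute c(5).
Computing step by step:
c(0) = 2
c(1) = 4 × 2 = 8
c(2) = 4 × 8 = 32
c(3) = 4 × 32 = 128
c(4) = 4 × 128 = 512
c(5) = 4 × 512 = 2048

2048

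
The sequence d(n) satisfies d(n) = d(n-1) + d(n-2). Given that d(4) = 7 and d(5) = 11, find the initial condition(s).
Work backwards using d(k) = d(k+2) - d(k+1):
d(3) = d(5) - d(4) = 11 - 7 = 4
d(2) = d(4) - d(3) = 7 - 4 = 3
d(1) = d(3) - d(2) = 4 - 3 = 1
d(0) = d(2) - d(1) = 3 - 1 = 2

d(0) = 2, d(1) = 1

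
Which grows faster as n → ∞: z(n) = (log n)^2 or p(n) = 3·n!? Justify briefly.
Comparing growth rates:
Growth-rate hierarchy: log n ≺ any polynomial ≺ any exponential cⁿ (c>1) ≺ n! ≺ nⁿ.
factorial dominates polylogarithmic (log n)^2 asymptotically.

p(n) grows faster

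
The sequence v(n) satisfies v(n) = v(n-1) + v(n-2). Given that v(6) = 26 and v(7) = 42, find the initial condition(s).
Work backwards using v(k) = v(k+2) - v(k+1):
v(5) = v(7) - v(6) = 42 - 26 = 16
v(4) = v(6) - v(5) = 26 - 16 = 10
v(3) = v(5) - v(4) = 16 - 10 = 6
v(2) = v(4) - v(3) = 10 - 6 = 4
v(1) = v(3) - v(2) = 6 - 4 = 2
v(0) = v(2) - v(1) = 4 - 2 = 2

v(0) = 2, v(1) = 2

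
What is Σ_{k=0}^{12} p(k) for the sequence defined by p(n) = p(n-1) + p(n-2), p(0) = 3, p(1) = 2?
Computing the sequence terms: 3, 2, 5, 7, 12, 19, 31, 50, 81, 131, 212, 343, 555
Adding these values together:

1451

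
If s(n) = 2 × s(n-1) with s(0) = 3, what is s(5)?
Computing step by step:
s(0) = 3
s(1) = 2 × 3 = 6
s(2) = 2 × 6 = 12
s(3) = 2 × 12 = 24
s(4) = 2 × 24 = 48
s(5) = 2 × 48 = 96

96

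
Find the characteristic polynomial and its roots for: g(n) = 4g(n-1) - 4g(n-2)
Substitute g(n) = rⁿ and divide through by rⁿ⁻²: r² - 4r + 4 = 0
Factor: (r - 2)² = 0, so r = 2 (double root).
General solution: g(n) = (A + Bn)·2ⁿ

Characteristic: r² - 4r + 4 = 0, Roots: r = 2 (double root)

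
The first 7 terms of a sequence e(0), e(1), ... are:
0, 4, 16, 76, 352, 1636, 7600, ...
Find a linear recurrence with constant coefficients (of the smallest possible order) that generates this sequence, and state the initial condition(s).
Look for the lowest-order linear relation among consecutive terms.
Observation: e(n) - 4·e(n-1) - (3)·e(n-2) = 0 holds for the shown terms, and no order-1 relation e(n) = α·e(n-1) + β fits.
Check at n=3: 4·16 + (3)·4 = 76. ✓

e(n) = 4e(n-1) + 3e(n-2), e(0) = 0, e(1) = 4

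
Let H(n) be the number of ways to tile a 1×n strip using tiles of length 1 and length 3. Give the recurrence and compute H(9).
Condition on the last tile: it has length 1 (leaving a 1×(n-1) strip) or length 3 (leaving a 1×(n-3) strip), so H(n) = H(n-1) + H(n-3) (order-3 linear recurrence).
For 0 ≤ i < 3 only unit tiles fit, so H(i) = 1.
Iterating the recurrence: H(3) = 2, H(4) = 3, H(5) = 4, H(6) = 6, H(7) = 9, H(8) = 13, H(9) = 19.

H(n) = H(n-1) + H(n-3), with H(i) = 1 for 0 ≤ i < 3; H(9) = 19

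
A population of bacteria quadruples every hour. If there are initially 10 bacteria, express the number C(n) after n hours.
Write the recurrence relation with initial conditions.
Each hour multiplies the count by 4, so the count after n hours depends only on the count after n-1 hours: C(n) = 4 × C(n-1). The starting count gives C(0) = 10.
Unrolling n times gives the closed form C(n) = 10 × 4ⁿ.

C(n) = 4 × C(n-1), C(0) = 10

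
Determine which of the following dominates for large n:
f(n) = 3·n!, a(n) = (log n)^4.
Comparing growth rates:
Growth-rate hierarchy: log n ≺ any polynomial ≺ any exponential cⁿ (c>1) ≺ n! ≺ nⁿ.
factorial dominates polylogarithmic (log n)^4 asymptotically.

f(n) grows faster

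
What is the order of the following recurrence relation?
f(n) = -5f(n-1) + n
The order is the largest lag k for which f(n-k) appears. Here the deepest term is f(n-1) (the n term is non-homogeneous and does not affect the order), so the order is 1.

Order 1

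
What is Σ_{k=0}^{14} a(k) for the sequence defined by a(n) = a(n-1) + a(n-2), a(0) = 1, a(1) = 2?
Computing the sequence terms: 1, 2, 3, 5, 8, 13, 21, 34, 55, 89, 144, 233, 377, 610, 987
Adding these values together:

2582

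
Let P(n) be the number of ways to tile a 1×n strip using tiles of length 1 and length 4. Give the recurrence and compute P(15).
Condition on the last tile: it has length 1 (leaving a 1×(n-1) strip) or length 4 (leaving a 1×(n-4) strip), so P(n) = P(n-1) + P(n-4) (order-4 linear recurrence).
For 0 ≤ i < 4 only unit tiles fit, so P(i) = 1.
Iterating the recurrence: P(4) = 2, P(5) = 3, P(6) = 4, P(7) = 5, P(8) = 7, P(9) = 10, P(10) = 14, P(11) = 19, P(12) = 26, P(13) = 36, P(14) = 50, P(15) = 69.

P(n) = P(n-1) + P(n-4), with P(i) = 1 for 0 ≤ i < 4; P(15) = 69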